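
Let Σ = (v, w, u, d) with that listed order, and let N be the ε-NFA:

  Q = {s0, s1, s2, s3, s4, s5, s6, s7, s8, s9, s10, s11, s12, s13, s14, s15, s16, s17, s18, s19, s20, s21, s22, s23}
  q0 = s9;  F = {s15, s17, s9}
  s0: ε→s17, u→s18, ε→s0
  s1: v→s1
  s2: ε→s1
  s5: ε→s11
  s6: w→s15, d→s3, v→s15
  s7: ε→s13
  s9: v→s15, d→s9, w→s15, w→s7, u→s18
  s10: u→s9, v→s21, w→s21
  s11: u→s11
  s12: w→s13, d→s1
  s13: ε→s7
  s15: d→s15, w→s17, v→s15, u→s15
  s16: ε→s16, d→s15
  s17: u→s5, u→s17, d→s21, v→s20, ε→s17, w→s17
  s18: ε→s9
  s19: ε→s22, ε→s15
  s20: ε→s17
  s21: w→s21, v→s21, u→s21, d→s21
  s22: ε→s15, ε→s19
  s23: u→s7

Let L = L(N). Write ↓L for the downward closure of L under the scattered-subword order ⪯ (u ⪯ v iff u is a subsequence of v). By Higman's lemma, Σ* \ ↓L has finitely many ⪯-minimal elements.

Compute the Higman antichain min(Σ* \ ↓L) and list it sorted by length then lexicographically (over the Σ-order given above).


|Q|=24, |F|=3, |δ|=45 (14 ε).
min D↑ (4 st, q0=0, F={3}): 0:v→1,w→1,u→0,d→0 1:v→1,w→2,u→1,d→1 2:v→2,w→2,u→2,d→3 3:v→3,w→3,u→3,d→3.
'vwd': N↓-sim [10, 6, 5, 1] end={s21} ∉↓L; 3/3 deletions ∈↓L.
'wwd': N↓-sim [10, 8, 5, 1] end={s21} — reject; 3/3 single-dels accept.
2 words, ⪯-incomp.

A = [vwd, wwd].


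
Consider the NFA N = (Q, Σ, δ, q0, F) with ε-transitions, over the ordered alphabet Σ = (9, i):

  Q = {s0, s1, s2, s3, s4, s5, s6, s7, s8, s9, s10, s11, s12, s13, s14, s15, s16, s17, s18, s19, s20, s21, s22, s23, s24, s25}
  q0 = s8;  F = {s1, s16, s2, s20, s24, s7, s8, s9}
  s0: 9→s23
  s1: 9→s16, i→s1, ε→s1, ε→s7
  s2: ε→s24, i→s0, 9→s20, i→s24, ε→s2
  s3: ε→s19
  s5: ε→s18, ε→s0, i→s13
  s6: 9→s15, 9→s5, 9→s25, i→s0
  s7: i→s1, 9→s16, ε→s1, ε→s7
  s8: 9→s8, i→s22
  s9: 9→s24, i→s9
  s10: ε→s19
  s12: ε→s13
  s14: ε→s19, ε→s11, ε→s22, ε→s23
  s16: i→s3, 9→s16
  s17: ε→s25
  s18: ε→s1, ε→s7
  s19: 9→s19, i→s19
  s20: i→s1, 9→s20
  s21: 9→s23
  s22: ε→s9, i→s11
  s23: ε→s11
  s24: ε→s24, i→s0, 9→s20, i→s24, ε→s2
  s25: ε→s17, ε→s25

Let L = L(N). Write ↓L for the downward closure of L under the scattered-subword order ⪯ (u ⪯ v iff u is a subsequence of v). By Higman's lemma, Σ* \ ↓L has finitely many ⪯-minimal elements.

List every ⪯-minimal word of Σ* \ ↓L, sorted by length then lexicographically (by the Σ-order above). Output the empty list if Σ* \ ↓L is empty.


min(Σ*\↓L) = [i99i9i].

|Q|=26, |F|=8, |δ|=52 (24 ε).
min D↑ (7 st, q0=0, F={6}): 0:9→0,i→1 1:9→2,i→1 2:9→3,i→2 3:9→3,i→4 4:9→5,i→4 5:9→5,i→6 6:9→6,i→6.
'i99i9i': |S_i|=[14, 13, 11, 8, 5, 3, 2] end={s19,s3} rej; 6/6 single-dels accept.
1 words, ⪯-incomp.


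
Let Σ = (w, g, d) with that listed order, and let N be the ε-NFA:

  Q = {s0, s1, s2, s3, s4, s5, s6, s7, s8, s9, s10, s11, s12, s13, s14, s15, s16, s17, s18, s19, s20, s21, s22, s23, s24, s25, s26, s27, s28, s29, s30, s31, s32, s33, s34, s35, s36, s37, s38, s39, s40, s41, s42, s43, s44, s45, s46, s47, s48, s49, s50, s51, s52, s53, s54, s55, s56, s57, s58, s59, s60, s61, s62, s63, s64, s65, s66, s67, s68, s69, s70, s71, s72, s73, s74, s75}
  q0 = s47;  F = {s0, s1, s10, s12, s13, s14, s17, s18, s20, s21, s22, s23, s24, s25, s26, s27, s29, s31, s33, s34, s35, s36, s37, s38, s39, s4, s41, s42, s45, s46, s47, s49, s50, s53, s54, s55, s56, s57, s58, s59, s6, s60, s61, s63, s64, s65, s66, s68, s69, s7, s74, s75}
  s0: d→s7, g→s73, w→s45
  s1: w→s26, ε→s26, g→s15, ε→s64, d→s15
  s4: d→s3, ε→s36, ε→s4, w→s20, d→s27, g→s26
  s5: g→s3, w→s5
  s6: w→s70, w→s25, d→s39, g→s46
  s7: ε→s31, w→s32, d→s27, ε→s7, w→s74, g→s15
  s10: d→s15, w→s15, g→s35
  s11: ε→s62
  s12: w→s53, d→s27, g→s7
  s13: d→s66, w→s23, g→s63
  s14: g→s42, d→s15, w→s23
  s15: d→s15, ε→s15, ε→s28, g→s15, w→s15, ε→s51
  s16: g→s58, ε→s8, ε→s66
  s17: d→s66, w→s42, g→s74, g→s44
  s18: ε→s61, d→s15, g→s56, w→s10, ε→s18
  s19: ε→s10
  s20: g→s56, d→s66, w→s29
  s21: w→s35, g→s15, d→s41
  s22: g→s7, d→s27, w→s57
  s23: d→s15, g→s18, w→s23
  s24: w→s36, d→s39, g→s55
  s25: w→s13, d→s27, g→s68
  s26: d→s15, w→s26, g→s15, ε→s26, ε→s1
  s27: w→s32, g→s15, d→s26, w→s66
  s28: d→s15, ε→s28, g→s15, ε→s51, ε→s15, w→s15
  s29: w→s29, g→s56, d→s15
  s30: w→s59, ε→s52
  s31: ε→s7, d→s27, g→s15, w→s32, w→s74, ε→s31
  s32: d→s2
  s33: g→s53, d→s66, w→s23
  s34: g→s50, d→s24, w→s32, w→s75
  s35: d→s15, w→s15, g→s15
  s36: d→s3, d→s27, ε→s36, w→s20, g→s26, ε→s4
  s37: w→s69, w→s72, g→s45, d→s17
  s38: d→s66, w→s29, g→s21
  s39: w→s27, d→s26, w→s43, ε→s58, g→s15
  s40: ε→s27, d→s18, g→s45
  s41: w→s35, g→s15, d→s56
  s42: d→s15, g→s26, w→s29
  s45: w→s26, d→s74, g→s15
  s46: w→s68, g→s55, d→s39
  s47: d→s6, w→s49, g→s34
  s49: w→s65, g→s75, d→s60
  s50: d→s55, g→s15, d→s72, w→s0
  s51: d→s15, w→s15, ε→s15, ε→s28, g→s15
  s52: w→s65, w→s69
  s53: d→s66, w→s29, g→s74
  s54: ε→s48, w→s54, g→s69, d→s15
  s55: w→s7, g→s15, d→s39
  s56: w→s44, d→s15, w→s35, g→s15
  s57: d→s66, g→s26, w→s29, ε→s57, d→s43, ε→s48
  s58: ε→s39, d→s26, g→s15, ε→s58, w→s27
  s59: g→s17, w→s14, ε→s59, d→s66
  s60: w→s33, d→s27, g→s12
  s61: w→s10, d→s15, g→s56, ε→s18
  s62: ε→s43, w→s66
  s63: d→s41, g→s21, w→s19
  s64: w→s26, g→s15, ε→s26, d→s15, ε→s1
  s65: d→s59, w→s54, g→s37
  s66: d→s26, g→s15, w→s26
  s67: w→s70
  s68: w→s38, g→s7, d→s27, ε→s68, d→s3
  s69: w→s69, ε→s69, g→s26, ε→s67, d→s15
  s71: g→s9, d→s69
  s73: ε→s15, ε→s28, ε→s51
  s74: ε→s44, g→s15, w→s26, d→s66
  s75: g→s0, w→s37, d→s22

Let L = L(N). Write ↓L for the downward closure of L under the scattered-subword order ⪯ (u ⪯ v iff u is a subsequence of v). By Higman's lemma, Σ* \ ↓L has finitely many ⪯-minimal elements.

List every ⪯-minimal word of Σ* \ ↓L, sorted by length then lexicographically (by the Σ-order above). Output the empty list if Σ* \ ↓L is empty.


Antichain: [ggg, ddg, wwwd, dddd, gdwgd, dwwgww].

|Q|=76, |F|=52, |δ|=238 (46 ε).
min D↑ (47 st, q0=0, F={20}): 0:w→1,g→2,d→3 1:w→4,g→5,d→6 2:w→5,g→7,d→8 3:w→9,g→10,d→11 4:w→12,g→13,d→14 5:w→13,g→15,d→16 6:w→17,g→18,d→19 7:w→15,g→20,d→21 8:w→22,g→21,d→11 9:w→23,g→24,d→19 10:w→24,g→21,d→11 11:w→19,g→20,d→25 12:w→12,g→26,d→20 13:w→26,g→27,d→28 14:w→29,g→28,d→30 15:w→27,g→20,d→31 16:w→32,g→31,d→19 17:w→33,g→34,d→30 18:w→34,g→31,d→19 19:w→30,g→20,d→25 20:w→20,g→20,d→20 21:w→31,g→20,d→11 22:w→35,g→25,d→19 23:w→33,g→36,d→30 24:w→37,g→31,d→19 25:w→25,g→20,d→20 26:w→26,g→25,d→20 27:w→25,g→20,d→38 28:w→39,g→38,d→30 29:w→33,g→39,d→20 30:w→25,g→20,d→25 31:w→38,g→20,d→19 32:w→40,g→25,d→30 33:w→33,g→41,d→20 34:w→40,g→38,d→30 35:w→40,g→42,d→30 36:w→43,g→44,d→45 37:w→40,g→44,d→30 38:w→25,g→20,d→30 39:w→40,g→25,d→20 40:w→40,g→42,d→20 41:w→43,g→42,d→20 42:w→46,g→20,d→20 43:w→20,g→46,d→20 44:w→46,g→20,d→45 45:w→46,g→20,d→42 46:w→20,g→20,d→20 [Hopcroft].
'ggg': |S_i|=[66, 54, 27, 4] end={s15,s28,s51,s73} — reject; 3/3 deletions ∈↓L.
'ddg': run [66, 53, 18, 3] end={s15,s28,s51} ∉↓L; 3/3 deletions ∈↓L.
'wwwd': run [66, 57, 42, 23, 3] end={s15,s28,s51} ∉↓L; 4/4 deletions ∈↓L.
'dddd': run [66, 53, 18, 10, 3] end={s15,s28,s51} rej; 4/4 deletions ∈↓L.
'gdwgd': |S_i|=[66, 54, 33, 25, 9, 3] end={s15,s28,s51} ∉↓L; 5/5 deletions ∈↓L.
'dwwgww': run [66, 53, 41, 25, 13, 7, 3] end={s15,s28,s51} rej; 6/6 del acc.
6 obstructions.


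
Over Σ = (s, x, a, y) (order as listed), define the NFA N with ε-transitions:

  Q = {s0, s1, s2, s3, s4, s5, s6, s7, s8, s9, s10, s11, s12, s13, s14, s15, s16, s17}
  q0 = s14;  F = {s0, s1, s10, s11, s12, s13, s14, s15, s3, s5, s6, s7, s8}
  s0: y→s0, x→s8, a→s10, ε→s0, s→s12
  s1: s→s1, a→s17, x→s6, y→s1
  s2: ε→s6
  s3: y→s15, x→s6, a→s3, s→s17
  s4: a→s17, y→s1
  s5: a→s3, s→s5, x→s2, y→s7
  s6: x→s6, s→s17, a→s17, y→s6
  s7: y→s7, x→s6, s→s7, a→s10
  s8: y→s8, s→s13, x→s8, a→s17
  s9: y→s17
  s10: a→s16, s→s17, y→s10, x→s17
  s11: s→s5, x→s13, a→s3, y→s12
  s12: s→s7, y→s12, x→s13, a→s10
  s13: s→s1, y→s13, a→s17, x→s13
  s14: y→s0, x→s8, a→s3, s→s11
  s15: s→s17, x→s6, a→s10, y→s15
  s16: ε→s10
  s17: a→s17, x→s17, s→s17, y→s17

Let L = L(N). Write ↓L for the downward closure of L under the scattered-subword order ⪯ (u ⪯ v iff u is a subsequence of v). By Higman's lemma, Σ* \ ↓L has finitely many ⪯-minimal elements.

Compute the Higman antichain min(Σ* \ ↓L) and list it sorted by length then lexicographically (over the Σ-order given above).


|Q|=18, |F|=13, |δ|=62 (3 ε).
min D↑ (14 st, q0=0, F={8}): 0:s→1,x→2,a→3,y→4 1:s→5,x→6,a→3,y→7 2:s→6,x→2,a→8,y→2 3:s→8,x→9,a→3,y→10 4:s→7,x→2,a→11,y→4 5:s→5,x→9,a→3,y→12 6:s→13,x→6,a→8,y→6 7:s→12,x→6,a→11,y→7 8:s→8,x→8,a→8,y→8 9:s→8,x→9,a→8,y→9 10:s→8,x→9,a→11,y→10 11:s→8,x→8,a→11,y→11 12:s→12,x→9,a→11,y→12 13:s→13,x→9,a→8,y→13 [Hopcroft].
'xa': run [16, 6, 1] end={s17} — reject; 2/2 del acc.
'as': |S_i|=[16, 6, 1] end={s17} ∉↓L; 2/2 del acc.
'yax': |S_i|=[16, 11, 3, 1] end={s17} ∉↓L; 3/3 single-dels accept.
'ssxs': run [16, 13, 10, 3, 1] end={s17} — reject; 4/4 deletions ∈↓L.
4 obstructions.

A = [xa, as, yax, ssxs].


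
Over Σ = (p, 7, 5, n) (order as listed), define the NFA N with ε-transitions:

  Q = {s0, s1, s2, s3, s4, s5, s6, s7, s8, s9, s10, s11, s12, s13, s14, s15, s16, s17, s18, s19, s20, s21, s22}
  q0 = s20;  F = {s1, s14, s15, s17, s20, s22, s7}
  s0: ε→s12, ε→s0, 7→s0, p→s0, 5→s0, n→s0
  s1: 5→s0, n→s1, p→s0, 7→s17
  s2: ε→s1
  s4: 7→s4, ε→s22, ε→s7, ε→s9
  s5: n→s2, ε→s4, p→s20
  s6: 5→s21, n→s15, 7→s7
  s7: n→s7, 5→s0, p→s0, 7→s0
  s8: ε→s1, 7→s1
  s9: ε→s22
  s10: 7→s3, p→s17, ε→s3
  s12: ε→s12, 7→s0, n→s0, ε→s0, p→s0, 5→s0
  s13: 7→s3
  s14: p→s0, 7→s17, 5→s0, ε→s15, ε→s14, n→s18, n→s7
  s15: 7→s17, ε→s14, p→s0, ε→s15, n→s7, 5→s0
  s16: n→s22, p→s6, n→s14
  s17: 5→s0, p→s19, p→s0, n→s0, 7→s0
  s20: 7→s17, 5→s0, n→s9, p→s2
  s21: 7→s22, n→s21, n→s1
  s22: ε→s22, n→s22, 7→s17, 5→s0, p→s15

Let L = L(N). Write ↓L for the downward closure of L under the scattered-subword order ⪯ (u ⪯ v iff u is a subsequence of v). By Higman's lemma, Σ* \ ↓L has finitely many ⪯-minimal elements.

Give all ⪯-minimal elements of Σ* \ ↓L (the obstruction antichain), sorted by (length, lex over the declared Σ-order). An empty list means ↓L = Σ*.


|Q|=23, |F|=7, |δ|=71 (17 ε).
min D↑ (7 st, q0=0, F={3}): 0:p→1,7→2,5→3,n→4 1:p→3,7→2,5→3,n→1 2:p→3,7→3,5→3,n→3 3:p→3,7→3,5→3,n→3 4:p→5,7→2,5→3,n→4 5:p→3,7→2,5→3,n→6 6:p→3,7→3,5→3,n→6 (ε-aug+det+¬).
'5': N↓-sim [13, 2] end={s0,s12} rej; 1/1 deletions ∈↓L.
'pp': |S_i|=[13, 10, 3] end={s0,s12,s19} ∉↓L; 2/2 del acc.
'7p': run [13, 4, 3] end={s0,s12,s19} — reject; 2/2 del acc.
'77': |S_i|=[13, 4, 2] end={s0,s12} — reject; 2/2 del acc.
'7n': N↓-sim [13, 4, 2] end={s0,s12} ∉↓L; 2/2 single-dels accept.
'npn7': N↓-sim [13, 11, 8, 4, 2] end={s0,s12} ∉↓L; 4/4 deletions ∈↓L.
6 words, ⪯-incomp.

Antichain: [5, pp, 7p, 77, 7n, npn7].


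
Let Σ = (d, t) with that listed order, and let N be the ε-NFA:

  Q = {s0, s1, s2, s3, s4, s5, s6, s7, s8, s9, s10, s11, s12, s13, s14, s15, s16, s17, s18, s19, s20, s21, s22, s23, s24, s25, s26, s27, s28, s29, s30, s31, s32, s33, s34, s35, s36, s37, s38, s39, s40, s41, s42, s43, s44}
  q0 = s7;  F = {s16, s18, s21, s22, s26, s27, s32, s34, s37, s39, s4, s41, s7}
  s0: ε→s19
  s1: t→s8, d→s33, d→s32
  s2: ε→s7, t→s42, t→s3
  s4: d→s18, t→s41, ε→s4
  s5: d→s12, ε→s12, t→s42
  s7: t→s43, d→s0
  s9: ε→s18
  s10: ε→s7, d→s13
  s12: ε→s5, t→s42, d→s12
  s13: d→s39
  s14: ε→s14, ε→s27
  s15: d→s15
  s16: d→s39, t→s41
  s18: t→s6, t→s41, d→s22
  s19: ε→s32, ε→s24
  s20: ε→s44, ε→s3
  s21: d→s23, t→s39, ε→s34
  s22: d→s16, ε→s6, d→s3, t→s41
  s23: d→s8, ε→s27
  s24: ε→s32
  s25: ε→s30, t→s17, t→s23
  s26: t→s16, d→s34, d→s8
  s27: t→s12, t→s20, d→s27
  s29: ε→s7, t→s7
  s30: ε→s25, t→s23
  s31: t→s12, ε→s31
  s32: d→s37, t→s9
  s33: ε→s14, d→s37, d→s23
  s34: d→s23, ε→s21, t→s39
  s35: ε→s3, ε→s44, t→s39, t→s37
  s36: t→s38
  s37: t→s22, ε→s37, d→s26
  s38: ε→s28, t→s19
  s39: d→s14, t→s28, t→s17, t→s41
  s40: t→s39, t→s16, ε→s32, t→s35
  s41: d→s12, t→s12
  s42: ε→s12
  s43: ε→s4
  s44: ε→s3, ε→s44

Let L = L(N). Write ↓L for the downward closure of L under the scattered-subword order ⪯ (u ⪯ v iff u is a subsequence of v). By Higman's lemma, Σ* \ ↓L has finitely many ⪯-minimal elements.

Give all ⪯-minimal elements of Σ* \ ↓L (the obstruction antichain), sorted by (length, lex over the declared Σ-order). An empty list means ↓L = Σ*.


|Q|=45, |F|=13, |δ|=91 (32 ε).
min D↑ (13 st, q0=0, F={8}): 0:d→1,t→2 1:d→3,t→4 2:d→4,t→5 3:d→6,t→7 4:d→7,t→5 5:d→8,t→8 6:d→9,t→10 7:d→10,t→5 8:d→8,t→8 9:d→11,t→12 10:d→12,t→5 11:d→11,t→8 12:d→11,t→5 (ε-aug+det+¬).
'ttd': |S_i|=[30, 19, 10, 3] end={s12,s42,s5} rej; 3/3 single-dels accept.
'ttt': N↓-sim [30, 19, 10, 3] end={s12,s42,s5} ∉↓L; 3/3 single-dels accept.
'dddddt': N↓-sim [30, 27, 21, 18, 16, 10, 6] end={s12,s20,s3,s42,s44,s5} ∉↓L; 6/6 single-dels accept.
3 words, ⪯-incomp.

A = [ttd, ttt, dddddt].


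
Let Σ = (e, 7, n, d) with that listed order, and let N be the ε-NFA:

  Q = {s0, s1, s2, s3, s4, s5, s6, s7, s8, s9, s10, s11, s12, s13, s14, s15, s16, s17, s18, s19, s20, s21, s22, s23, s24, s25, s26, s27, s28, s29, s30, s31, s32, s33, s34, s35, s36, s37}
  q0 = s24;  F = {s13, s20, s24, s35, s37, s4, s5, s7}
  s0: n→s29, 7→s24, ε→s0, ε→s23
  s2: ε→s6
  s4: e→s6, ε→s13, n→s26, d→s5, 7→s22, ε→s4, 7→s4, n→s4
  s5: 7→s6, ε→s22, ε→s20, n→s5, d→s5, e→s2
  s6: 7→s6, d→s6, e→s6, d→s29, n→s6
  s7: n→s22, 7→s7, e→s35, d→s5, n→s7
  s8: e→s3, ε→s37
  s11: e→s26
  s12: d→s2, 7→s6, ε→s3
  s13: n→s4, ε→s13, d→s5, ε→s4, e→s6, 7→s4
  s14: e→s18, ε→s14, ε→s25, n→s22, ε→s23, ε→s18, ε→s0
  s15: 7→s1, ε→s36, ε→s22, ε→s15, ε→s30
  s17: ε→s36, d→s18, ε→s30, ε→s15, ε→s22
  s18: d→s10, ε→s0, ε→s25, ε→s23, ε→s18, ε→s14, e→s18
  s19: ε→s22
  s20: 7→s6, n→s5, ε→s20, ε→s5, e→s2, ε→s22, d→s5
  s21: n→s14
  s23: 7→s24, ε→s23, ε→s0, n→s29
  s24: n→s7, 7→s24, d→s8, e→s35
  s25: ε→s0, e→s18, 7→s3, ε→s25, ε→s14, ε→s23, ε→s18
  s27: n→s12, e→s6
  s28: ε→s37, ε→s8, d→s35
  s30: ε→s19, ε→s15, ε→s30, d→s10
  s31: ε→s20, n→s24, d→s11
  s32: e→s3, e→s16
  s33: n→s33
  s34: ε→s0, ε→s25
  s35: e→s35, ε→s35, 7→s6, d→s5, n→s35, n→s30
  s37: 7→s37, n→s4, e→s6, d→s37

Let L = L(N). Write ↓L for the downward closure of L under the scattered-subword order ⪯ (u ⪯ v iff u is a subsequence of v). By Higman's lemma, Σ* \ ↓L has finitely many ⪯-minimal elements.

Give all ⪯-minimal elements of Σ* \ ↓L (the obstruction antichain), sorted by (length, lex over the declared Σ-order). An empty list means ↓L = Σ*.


Antichain: [e7, de, nd7].

|Q|=38, |F|=8, |δ|=116 (49 ε).
min D↑ (7 st, q0=0, F={4}): 0:e→1,7→0,n→2,d→3 1:e→1,7→4,n→1,d→5 2:e→1,7→2,n→2,d→5 3:e→4,7→3,n→6,d→3 4:e→4,7→4,n→4,d→4 5:e→4,7→4,n→5,d→5 6:e→4,7→6,n→6,d→5 [Hopcroft].
'e7': |S_i|=[21, 14, 3] end={s1,s29,s6} ∉↓L; 2/2 deletions ∈↓L.
'de': |S_i|=[21, 13, 4] end={s2,s29,s3,s6} rej; 2/2 del acc.
'nd7': N↓-sim [21, 17, 7, 2] end={s29,s6} rej; 3/3 deletions ∈↓L.
3 words, ⪯-incomp.


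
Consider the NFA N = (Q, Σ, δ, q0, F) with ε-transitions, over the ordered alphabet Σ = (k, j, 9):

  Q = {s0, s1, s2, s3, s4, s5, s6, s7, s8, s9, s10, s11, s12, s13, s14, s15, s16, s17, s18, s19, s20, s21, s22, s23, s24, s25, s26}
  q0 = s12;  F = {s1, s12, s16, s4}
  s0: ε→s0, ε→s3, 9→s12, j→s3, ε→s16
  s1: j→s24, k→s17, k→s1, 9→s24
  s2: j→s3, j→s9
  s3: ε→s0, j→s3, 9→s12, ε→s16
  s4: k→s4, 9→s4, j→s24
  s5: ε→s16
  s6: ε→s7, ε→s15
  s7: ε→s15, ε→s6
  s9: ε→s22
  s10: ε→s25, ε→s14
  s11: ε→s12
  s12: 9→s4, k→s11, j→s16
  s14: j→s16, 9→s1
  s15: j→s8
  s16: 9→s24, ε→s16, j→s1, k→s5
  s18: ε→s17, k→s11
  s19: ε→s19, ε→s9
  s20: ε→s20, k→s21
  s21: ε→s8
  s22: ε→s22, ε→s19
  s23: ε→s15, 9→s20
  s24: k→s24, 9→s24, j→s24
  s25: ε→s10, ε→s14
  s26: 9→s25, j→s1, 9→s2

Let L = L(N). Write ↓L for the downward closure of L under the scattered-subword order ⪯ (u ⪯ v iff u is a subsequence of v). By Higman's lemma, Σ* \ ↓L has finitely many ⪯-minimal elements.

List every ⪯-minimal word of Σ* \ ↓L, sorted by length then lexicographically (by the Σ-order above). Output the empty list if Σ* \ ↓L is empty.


|Q|=27, |F|=4, |δ|=56 (25 ε).
min D↑ (5 st, q0=0, F={4}): 0:k→0,j→1,9→2 1:k→1,j→3,9→4 2:k→2,j→4,9→2 3:k→3,j→4,9→4 4:k→4,j→4,9→4 (ε-aug+det+¬).
'j9': |S_i|=[8, 5, 1] end={s24} — reject; 2/2 deletions ∈↓L.
'9j': N↓-sim [8, 2, 1] end={s24} rej; 2/2 deletions ∈↓L.
'jjj': |S_i|=[8, 5, 3, 1] end={s24} — reject; 3/3 deletions ∈↓L.
3 words, ⪯-incomp.

A = [j9, 9j, jjj].


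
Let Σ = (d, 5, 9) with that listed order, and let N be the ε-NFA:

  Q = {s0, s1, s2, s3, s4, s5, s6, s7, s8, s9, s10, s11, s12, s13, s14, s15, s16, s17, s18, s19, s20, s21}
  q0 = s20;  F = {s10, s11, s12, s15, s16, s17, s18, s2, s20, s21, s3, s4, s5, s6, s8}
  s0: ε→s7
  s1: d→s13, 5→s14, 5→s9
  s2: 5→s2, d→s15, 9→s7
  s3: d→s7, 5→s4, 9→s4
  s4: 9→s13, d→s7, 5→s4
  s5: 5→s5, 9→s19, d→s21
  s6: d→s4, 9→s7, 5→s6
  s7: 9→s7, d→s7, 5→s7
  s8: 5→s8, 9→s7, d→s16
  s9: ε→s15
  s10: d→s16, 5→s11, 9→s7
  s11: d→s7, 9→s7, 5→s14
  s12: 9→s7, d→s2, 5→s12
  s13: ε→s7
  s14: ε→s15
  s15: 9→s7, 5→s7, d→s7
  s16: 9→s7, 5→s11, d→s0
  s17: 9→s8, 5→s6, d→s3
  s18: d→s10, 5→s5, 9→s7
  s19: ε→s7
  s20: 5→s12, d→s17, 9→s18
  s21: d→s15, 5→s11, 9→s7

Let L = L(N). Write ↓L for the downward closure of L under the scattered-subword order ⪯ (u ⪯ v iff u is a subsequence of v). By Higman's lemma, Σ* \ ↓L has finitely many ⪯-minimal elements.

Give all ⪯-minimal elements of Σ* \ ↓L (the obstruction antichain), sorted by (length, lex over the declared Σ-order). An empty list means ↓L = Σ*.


min(Σ*\↓L) = [59, 99, ddd, 5dd5, 9d5d, 9d555].

|Q|=22, |F|=15, |δ|=56 (5 ε).
min D↑ (16 st, q0=0, F={8}): 0:d→1,5→2,9→3 1:d→4,5→5,9→6 2:d→7,5→2,9→8 3:d→9,5→10,9→8 4:d→8,5→11,9→11 5:d→11,5→5,9→8 6:d→12,5→6,9→8 7:d→13,5→7,9→8 8:d→8,5→8,9→8 9:d→12,5→14,9→8 10:d→15,5→10,9→8 11:d→8,5→11,9→8 12:d→8,5→14,9→8 13:d→8,5→8,9→8 14:d→8,5→13,9→8 15:d→13,5→14,9→8 (ε-aug+det+¬).
'59': |S_i|=[20, 15, 3] end={s13,s19,s7} ∉↓L; 2/2 del acc.
'99': |S_i|=[20, 14, 3] end={s13,s19,s7} ∉↓L; 2/2 del acc.
'ddd': |S_i|=[20, 15, 9, 2] end={s0,s7} rej; 3/3 single-dels accept.
'5dd5': N↓-sim [20, 15, 10, 3, 1] end={s7} ∉↓L; 4/4 del acc.
'9d5d': |S_i|=[20, 14, 8, 4, 1] end={s7} rej; 4/4 del acc.
'9d555': run [20, 14, 8, 4, 3, 1] end={s7} rej; 5/5 single-dels accept.
6 obstructions.


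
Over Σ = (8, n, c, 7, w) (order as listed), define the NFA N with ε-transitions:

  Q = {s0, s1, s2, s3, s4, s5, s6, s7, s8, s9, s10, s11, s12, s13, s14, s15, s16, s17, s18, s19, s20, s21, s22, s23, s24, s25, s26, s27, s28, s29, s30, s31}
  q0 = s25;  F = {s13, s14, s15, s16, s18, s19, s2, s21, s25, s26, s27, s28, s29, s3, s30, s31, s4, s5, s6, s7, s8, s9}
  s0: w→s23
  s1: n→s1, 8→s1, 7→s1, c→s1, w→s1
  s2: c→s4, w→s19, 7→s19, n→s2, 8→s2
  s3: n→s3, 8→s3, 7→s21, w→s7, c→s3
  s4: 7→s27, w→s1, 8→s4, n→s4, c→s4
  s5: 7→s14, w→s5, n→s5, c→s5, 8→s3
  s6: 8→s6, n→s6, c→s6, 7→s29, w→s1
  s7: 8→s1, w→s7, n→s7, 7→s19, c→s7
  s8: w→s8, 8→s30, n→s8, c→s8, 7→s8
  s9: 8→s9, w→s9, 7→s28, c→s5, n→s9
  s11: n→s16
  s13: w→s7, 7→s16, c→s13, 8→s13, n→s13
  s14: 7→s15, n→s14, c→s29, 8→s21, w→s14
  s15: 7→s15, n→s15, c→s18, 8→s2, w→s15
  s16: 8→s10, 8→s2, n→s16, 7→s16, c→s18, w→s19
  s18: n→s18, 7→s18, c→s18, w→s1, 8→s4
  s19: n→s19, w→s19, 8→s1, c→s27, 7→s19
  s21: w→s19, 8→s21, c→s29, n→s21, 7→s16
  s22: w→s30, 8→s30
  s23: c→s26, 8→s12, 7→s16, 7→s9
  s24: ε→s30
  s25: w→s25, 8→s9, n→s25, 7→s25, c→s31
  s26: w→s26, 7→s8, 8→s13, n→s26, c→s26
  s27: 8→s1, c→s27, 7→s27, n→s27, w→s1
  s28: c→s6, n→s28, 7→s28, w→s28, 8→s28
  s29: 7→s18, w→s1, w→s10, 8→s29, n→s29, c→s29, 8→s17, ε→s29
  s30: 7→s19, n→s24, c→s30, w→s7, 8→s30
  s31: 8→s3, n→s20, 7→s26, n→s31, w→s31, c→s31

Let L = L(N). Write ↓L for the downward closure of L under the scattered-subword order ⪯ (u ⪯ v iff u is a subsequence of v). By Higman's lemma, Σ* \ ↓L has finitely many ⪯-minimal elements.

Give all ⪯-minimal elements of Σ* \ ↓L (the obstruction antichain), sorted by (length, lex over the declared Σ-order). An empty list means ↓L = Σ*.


|Q|=32, |F|=22, |δ|=129 (2 ε).
min D↑ (23 st, q0=0, F={15}): 0:8→1,n→0,c→2,7→0,w→0 1:8→1,n→1,c→3,7→4,w→1 2:8→5,n→2,c→2,7→6,w→2 3:8→5,n→3,c→3,7→7,w→3 4:8→4,n→4,c→8,7→4,w→4 5:8→5,n→5,c→5,7→9,w→10 6:8→11,n→6,c→6,7→12,w→6 7:8→9,n→7,c→13,7→14,w→7 8:8→8,n→8,c→8,7→13,w→15 9:8→9,n→9,c→13,7→16,w→17 10:8→15,n→10,c→10,7→17,w→10 11:8→11,n→11,c→11,7→16,w→10 12:8→18,n→12,c→12,7→12,w→12 13:8→13,n→13,c→13,7→19,w→15 14:8→20,n→14,c→19,7→14,w→14 15:8→15,n→15,c→15,7→15,w→15 16:8→20,n→16,c→19,7→16,w→17 17:8→15,n→17,c→21,7→17,w→17 18:8→18,n→18,c→18,7→17,w→10 19:8→22,n→19,c→19,7→19,w→15 20:8→20,n→20,c→22,7→17,w→17 21:8→15,n→21,c→21,7→21,w→15 22:8→22,n→22,c→22,7→21,w→15 (ε-aug+det+¬).
'87cw': |S_i|=[27, 22, 15, 8, 2] end={s1,s10} rej; 4/4 deletions ∈↓L.
'c8w8': run [27, 24, 17, 5, 1] end={s1} rej; 4/4 del acc.
'c77878': |S_i|=[27, 24, 19, 13, 9, 3, 1] end={s1} — reject; 6/6 single-dels accept.
3 obstructions.

min(Σ*\↓L) = [87cw, c8w8, c77878].


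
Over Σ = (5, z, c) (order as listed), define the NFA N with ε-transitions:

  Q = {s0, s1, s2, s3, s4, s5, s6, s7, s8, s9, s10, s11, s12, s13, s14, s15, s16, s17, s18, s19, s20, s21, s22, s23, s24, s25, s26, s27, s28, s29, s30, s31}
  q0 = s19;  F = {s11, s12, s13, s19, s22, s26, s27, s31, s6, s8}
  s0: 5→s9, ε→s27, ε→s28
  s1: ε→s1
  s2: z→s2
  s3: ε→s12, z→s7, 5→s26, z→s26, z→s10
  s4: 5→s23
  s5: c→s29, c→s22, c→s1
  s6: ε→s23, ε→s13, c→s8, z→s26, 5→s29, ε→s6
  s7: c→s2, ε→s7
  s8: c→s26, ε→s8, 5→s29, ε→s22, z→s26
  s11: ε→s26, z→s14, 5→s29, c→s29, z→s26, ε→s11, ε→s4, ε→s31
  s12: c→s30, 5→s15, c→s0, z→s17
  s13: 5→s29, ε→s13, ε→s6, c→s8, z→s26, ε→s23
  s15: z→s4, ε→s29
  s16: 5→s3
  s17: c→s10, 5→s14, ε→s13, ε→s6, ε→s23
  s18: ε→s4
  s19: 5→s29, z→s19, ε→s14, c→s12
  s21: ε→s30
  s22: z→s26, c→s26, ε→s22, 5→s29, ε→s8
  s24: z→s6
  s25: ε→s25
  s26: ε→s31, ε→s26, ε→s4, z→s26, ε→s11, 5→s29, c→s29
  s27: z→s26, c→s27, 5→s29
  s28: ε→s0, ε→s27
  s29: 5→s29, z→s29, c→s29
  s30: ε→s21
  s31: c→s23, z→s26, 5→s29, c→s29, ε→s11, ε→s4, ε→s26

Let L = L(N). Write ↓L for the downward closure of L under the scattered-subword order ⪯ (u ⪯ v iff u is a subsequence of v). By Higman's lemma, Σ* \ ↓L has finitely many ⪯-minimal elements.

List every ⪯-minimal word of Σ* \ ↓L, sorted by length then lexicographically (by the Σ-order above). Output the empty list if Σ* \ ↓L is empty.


|Q|=32, |F|=10, |δ|=89 (37 ε).
min D↑ (7 st, q0=0, F={1}): 0:5→1,z→0,c→2 1:5→1,z→1,c→1 2:5→1,z→3,c→4 3:5→1,z→5,c→6 4:5→1,z→5,c→4 5:5→1,z→5,c→1 6:5→1,z→5,c→5 (ε-aug+det+¬).
'5': |S_i|=[22, 6] end={s14,s15,s23,s29,s4,s9} rej; 1/1 deletions ∈↓L.
'czzc': N↓-sim [22, 21, 13, 7, 2] end={s23,s29} — reject; 4/4 del acc.
'cczc': |S_i|=[22, 21, 16, 7, 2] end={s23,s29} ∉↓L; 4/4 single-dels accept.
'czccc': run [22, 21, 13, 10, 7, 2] end={s23,s29} rej; 5/5 del acc.
4 words, ⪯-incomp.

Antichain: [5, czzc, cczc, czccc].


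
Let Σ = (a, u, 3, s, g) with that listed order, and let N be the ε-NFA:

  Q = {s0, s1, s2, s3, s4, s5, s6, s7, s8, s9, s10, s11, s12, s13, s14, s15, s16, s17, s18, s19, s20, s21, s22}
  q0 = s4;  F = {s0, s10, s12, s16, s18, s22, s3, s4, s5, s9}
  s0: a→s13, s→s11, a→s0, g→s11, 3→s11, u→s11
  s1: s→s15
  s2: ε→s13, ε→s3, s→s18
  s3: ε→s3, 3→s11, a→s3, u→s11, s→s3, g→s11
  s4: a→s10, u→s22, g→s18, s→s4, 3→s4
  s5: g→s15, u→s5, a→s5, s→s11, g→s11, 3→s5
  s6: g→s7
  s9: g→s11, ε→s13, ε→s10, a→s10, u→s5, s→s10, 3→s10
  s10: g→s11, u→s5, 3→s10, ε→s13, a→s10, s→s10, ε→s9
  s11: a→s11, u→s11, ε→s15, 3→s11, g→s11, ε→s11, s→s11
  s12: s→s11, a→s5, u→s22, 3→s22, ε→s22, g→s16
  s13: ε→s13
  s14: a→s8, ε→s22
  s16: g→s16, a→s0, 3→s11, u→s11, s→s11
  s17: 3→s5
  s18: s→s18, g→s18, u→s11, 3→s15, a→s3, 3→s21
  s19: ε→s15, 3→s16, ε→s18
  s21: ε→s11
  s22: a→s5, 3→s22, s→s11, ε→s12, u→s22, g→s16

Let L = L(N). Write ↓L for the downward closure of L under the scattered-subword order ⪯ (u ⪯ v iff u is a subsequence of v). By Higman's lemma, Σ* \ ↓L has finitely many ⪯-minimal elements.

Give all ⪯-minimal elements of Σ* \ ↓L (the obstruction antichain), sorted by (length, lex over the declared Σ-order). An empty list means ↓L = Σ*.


|Q|=23, |F|=10, |δ|=80 (16 ε).
min D↑ (9 st, q0=0, F={5}): 0:a→1,u→2,3→0,s→0,g→3 1:a→1,u→4,3→1,s→1,g→5 2:a→4,u→2,3→2,s→5,g→6 3:a→7,u→5,3→5,s→3,g→3 4:a→4,u→4,3→4,s→5,g→5 5:a→5,u→5,3→5,s→5,g→5 6:a→8,u→5,3→5,s→5,g→6 7:a→7,u→5,3→5,s→7,g→5 8:a→8,u→5,3→5,s→5,g→5 [Hopcroft].
'ag': run [14, 8, 2] end={s11,s15} ∉↓L; 2/2 deletions ∈↓L.
'us': N↓-sim [14, 8, 2] end={s11,s15} — reject; 2/2 del acc.
'gu': N↓-sim [14, 8, 2] end={s11,s15} — reject; 2/2 single-dels accept.
'g3': run [14, 8, 3] end={s11,s15,s21} rej; 2/2 deletions ∈↓L.
4 words, ⪯-incomp.

Antichain: [ag, us, gu, g3].


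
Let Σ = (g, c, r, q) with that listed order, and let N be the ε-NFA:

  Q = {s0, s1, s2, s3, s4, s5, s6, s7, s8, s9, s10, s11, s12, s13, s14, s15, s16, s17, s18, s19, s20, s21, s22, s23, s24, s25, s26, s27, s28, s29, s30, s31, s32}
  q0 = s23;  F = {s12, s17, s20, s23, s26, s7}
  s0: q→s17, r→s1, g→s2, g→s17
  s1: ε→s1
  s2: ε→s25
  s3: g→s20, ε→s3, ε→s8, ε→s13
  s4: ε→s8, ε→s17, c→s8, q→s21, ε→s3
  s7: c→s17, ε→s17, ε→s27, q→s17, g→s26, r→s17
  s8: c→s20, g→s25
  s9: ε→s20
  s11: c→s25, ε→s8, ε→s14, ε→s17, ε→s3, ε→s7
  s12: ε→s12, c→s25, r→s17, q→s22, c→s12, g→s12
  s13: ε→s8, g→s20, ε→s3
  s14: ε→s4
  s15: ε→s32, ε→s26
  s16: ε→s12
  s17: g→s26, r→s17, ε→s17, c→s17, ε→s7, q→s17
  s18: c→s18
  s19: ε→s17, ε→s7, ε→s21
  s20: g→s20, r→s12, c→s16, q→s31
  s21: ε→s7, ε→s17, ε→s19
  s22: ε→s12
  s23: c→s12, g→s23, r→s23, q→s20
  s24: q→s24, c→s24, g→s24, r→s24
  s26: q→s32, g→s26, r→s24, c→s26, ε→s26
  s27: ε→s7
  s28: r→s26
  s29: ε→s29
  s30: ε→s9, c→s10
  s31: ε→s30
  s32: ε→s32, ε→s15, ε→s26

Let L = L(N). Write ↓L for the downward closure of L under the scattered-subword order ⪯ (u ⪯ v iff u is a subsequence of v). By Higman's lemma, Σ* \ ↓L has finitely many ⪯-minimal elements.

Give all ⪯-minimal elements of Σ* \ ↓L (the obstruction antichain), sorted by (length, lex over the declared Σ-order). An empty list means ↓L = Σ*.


|Q|=33, |F|=6, |δ|=83 (40 ε).
min D↑ (6 st, q0=0, F={5}): 0:g→0,c→1,r→0,q→2 1:g→1,c→1,r→3,q→1 2:g→2,c→1,r→1,q→2 3:g→4,c→3,r→3,q→3 4:g→4,c→4,r→5,q→4 5:g→5,c→5,r→5,q→5 (ε-aug+det+¬).
'crgr': N↓-sim [17, 12, 7, 4, 1] end={s24} — reject; 4/4 deletions ∈↓L.
'qrrgr': |S_i|=[17, 16, 10, 7, 4, 1] end={s24} rej; 5/5 deletions ∈↓L.
2 words, ⪯-incomp.

min(Σ*\↓L) = [crgr, qrrgr].


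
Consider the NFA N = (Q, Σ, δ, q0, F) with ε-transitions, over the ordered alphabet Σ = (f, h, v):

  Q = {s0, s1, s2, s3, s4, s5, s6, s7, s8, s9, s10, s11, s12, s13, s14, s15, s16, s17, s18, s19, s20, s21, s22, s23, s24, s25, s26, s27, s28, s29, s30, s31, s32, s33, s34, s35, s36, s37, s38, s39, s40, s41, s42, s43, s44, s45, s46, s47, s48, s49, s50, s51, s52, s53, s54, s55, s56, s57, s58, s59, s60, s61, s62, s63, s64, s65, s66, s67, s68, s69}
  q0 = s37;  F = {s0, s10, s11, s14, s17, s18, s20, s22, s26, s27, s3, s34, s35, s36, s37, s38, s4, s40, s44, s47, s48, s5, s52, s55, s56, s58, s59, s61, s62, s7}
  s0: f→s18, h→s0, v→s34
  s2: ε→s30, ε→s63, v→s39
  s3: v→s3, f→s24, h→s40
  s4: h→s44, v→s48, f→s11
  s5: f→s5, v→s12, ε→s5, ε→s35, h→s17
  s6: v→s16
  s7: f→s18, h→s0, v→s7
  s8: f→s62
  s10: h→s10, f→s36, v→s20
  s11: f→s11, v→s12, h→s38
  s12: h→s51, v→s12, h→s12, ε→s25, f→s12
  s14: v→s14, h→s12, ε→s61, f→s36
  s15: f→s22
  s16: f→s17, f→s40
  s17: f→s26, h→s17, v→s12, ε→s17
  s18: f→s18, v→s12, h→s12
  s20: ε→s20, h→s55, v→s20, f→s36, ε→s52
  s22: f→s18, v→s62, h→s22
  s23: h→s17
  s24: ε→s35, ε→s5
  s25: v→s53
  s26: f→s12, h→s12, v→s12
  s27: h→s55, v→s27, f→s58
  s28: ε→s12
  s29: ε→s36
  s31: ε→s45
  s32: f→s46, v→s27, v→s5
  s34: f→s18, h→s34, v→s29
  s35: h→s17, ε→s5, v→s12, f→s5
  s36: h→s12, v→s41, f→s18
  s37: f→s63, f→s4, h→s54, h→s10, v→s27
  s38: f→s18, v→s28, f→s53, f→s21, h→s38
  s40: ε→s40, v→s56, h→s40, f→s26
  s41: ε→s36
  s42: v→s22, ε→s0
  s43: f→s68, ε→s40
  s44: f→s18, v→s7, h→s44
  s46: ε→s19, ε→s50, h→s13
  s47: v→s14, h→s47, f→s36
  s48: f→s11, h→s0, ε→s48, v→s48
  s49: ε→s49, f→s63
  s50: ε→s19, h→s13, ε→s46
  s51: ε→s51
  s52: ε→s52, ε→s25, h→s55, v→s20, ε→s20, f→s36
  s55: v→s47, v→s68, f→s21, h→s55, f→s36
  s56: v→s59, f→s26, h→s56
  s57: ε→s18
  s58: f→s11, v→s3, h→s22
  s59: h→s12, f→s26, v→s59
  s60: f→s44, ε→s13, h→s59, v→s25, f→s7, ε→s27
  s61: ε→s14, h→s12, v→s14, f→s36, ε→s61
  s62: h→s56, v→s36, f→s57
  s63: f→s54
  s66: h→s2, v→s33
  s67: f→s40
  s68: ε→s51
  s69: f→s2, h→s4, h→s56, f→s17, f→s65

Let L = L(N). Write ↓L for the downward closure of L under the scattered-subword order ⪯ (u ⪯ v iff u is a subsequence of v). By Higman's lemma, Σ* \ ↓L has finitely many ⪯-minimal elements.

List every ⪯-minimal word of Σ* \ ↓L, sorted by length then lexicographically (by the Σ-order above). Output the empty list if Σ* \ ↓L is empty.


|Q|=70, |F|=30, |δ|=164 (35 ε).
min D↑ (28 st, q0=0, F={12}): 0:f→1,h→2,v→3 1:f→4,h→5,v→6 2:f→7,h→2,v→8 3:f→9,h→10,v→3 4:f→4,h→11,v→12 5:f→13,h→5,v→14 6:f→4,h→15,v→6 7:f→13,h→12,v→7 8:f→7,h→10,v→8 9:f→4,h→16,v→17 10:f→7,h→10,v→18 11:f→13,h→11,v→12 12:f→12,h→12,v→12 13:f→13,h→12,v→12 14:f→13,h→15,v→14 15:f→13,h→15,v→19 16:f→13,h→16,v→20 17:f→21,h→22,v→17 18:f→7,h→18,v→23 19:f→13,h→19,v→7 20:f→13,h→24,v→7 21:f→21,h→25,v→12 22:f→26,h→22,v→24 23:f→7,h→12,v→23 24:f→26,h→24,v→27 25:f→26,h→25,v→12 26:f→12,h→12,v→12 27:f→26,h→12,v→27.
'ffv': N↓-sim [43, 33, 16, 5] end={s12,s25,s28,s51,s53} ∉↓L; 3/3 deletions ∈↓L.
'hfh': run [43, 32, 10, 4] end={s12,s25,s51,s53} — reject; 3/3 single-dels accept.
'vhvvh': N↓-sim [43, 37, 26, 19, 12, 4] end={s12,s25,s51,s53} ∉↓L; 5/5 single-dels accept.
'vfvhff': N↓-sim [43, 37, 24, 19, 9, 5, 4] end={s12,s25,s51,s53} ∉↓L; 6/6 deletions ∈↓L.
4 words, ⪯-incomp.

Antichain: [ffv, hfh, vhvvh, vfvhff].


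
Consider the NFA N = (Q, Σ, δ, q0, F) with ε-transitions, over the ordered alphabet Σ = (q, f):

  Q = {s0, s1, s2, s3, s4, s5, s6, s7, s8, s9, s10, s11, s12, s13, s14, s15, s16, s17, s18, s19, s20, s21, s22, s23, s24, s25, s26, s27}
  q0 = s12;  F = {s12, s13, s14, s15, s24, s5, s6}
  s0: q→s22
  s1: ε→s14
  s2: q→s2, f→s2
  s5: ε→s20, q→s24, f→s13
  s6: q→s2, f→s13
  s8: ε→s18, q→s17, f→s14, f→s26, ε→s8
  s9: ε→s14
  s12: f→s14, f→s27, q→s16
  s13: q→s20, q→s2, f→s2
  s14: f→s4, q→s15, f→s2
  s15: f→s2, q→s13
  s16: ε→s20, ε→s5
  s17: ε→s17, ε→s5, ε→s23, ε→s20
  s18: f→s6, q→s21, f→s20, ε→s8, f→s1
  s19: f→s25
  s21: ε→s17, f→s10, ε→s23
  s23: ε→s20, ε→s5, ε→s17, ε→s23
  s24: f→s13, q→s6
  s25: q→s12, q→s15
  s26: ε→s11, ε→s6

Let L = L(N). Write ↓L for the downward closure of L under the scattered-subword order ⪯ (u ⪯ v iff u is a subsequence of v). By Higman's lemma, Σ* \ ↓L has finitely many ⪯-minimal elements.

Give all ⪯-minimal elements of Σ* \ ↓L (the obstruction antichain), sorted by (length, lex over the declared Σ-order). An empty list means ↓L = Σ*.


|Q|=28, |F|=7, |δ|=51 (20 ε).
min D↑ (8 st, q0=0, F={6}): 0:q→1,f→2 1:q→3,f→4 2:q→5,f→6 3:q→7,f→4 4:q→6,f→6 5:q→4,f→6 6:q→6,f→6 7:q→6,f→4 (ε-aug+det+¬).
'ff': run [12, 7, 2] end={s2,s4} — reject; 2/2 deletions ∈↓L.
'qfq': N↓-sim [12, 8, 3, 2] end={s2,s20} — reject; 3/3 single-dels accept.
'qqqq': |S_i|=[12, 8, 5, 4, 2] end={s2,s20} ∉↓L; 4/4 single-dels accept.
'fqqq': |S_i|=[12, 7, 4, 3, 2] end={s2,s20} — reject; 4/4 del acc.
4 obstructions.

min(Σ*\↓L) = [ff, qfq, qqqq, fqqq].


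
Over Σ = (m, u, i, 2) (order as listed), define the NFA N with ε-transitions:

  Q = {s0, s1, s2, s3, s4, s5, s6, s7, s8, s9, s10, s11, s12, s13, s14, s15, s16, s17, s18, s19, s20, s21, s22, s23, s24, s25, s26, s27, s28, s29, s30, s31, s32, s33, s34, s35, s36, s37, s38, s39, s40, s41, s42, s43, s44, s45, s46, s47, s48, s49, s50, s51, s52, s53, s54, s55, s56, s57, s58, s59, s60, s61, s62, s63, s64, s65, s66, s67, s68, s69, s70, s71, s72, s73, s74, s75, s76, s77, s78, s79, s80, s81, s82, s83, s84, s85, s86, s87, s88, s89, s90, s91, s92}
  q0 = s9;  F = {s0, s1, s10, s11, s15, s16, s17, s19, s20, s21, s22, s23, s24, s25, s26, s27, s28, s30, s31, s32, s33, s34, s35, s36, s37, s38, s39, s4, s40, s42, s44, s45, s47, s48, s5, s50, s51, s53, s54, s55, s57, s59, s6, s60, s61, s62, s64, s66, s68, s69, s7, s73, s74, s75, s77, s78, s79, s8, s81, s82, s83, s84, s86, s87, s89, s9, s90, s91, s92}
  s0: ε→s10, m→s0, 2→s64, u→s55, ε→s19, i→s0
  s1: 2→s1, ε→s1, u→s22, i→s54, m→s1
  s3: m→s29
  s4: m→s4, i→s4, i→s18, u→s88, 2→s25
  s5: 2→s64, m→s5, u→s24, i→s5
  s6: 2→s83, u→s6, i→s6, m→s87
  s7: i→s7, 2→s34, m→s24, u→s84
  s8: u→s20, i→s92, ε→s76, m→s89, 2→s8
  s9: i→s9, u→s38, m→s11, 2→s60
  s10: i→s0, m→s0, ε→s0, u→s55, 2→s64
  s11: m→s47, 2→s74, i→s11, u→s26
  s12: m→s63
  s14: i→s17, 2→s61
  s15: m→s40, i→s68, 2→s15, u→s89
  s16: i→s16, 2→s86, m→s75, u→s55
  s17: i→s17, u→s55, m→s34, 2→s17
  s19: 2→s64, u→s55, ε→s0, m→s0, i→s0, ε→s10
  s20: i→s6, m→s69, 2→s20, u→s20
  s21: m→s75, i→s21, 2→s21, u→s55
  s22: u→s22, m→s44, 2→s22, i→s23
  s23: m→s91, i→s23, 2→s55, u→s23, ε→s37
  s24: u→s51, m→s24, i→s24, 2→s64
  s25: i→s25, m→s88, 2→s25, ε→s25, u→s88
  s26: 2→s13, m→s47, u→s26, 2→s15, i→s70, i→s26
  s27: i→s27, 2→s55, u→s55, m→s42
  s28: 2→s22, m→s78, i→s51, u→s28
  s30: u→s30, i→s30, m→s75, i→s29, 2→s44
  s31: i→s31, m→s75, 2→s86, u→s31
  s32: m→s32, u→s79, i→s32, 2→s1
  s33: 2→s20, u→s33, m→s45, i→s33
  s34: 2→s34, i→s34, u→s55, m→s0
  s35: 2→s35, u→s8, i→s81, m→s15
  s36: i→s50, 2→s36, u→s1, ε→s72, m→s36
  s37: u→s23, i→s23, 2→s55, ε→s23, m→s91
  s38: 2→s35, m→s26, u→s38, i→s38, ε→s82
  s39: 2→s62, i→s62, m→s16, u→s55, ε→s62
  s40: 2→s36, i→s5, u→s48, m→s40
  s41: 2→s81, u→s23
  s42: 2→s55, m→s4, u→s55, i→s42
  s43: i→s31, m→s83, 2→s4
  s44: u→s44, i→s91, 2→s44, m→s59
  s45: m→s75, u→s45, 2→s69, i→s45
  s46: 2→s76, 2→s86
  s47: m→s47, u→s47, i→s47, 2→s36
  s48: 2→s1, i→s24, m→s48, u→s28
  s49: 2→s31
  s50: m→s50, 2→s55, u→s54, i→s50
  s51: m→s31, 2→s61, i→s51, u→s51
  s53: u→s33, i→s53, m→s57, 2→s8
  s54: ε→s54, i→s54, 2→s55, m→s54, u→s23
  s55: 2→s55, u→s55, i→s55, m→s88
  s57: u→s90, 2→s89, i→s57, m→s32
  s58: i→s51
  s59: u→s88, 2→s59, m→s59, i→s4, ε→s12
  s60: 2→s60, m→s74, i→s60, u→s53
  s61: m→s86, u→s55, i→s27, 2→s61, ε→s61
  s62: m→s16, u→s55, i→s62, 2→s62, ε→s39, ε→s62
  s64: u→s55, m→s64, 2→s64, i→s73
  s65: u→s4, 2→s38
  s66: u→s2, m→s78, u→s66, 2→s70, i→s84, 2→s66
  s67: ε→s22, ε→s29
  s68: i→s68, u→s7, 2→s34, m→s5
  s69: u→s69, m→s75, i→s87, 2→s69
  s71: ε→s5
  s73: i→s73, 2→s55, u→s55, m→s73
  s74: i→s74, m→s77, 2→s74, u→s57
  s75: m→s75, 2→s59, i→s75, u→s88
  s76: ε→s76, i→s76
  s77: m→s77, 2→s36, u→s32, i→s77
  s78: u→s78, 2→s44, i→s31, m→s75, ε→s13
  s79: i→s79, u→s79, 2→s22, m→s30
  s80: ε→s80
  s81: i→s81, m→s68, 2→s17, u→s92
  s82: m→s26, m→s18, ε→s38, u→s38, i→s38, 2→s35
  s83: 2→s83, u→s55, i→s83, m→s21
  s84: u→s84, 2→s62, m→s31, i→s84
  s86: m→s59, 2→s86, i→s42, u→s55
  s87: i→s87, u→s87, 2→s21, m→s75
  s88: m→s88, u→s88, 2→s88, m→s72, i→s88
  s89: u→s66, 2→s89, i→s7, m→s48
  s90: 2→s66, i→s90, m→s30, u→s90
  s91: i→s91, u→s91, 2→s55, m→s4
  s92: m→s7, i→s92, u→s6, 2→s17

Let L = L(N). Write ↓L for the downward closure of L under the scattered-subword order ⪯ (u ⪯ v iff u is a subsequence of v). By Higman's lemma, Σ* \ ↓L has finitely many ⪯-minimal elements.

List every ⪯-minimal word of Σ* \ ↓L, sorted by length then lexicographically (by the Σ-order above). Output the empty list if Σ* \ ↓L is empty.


Antichain: [mm2i2m, u2i2um, 2uummu].

|Q|=93, |F|=69, |δ|=329 (25 ε).
min D↑ (65 st, q0=0, F={42}): 0:m→1,u→2,i→0,2→3 1:m→4,u→5,i→1,2→6 2:m→5,u→2,i→2,2→7 3:m→6,u→8,i→3,2→3 4:m→4,u→4,i→4,2→9 5:m→4,u→5,i→5,2→10 6:m→11,u→12,i→6,2→6 7:m→10,u→13,i→14,2→7 8:m→12,u→15,i→8,2→13 9:m→9,u→16,i→17,2→9 10:m→18,u→19,i→20,2→10 11:m→11,u→21,i→11,2→9 12:m→21,u→22,i→12,2→19 13:m→19,u→23,i→24,2→13 14:m→20,u→24,i→14,2→25 15:m→26,u→15,i→15,2→23 16:m→16,u→27,i→28,2→16 17:m→17,u→28,i→17,2→29 18:m→18,u→30,i→31,2→9 19:m→30,u→32,i→33,2→19 20:m→31,u→33,i→20,2→34 21:m→21,u→35,i→21,2→16 22:m→36,u→22,i→22,2→32 23:m→37,u→23,i→38,2→23 24:m→33,u→38,i→24,2→25 25:m→34,u→29,i→25,2→25 26:m→39,u→26,i→26,2→37 27:m→40,u→27,i→41,2→27 28:m→28,u→41,i→28,2→29 29:m→42,u→29,i→29,2→29 30:m→30,u→43,i→44,2→16 31:m→31,u→44,i→31,2→45 32:m→46,u→32,i→47,2→32 33:m→44,u→47,i→33,2→34 34:m→48,u→29,i→34,2→34 35:m→36,u→35,i→35,2→27 36:m→39,u→36,i→36,2→40 37:m→39,u→37,i→49,2→37 38:m→49,u→38,i→38,2→50 39:m→39,u→42,i→39,2→51 40:m→51,u→40,i→52,2→40 41:m→52,u→41,i→41,2→29 42:m→42,u→42,i→42,2→42 43:m→46,u→43,i→53,2→27 44:m→44,u→53,i→44,2→45 45:m→45,u→29,i→54,2→45 46:m→39,u→46,i→55,2→40 47:m→55,u→47,i→47,2→56 48:m→48,u→29,i→48,2→45 49:m→39,u→49,i→49,2→57 50:m→57,u→29,i→50,2→50 51:m→51,u→42,i→58,2→51 52:m→58,u→52,i→52,2→29 53:m→55,u→53,i→53,2→59 54:m→54,u→29,i→54,2→29 55:m→39,u→55,i→55,2→60 56:m→61,u→29,i→56,2→56 57:m→39,u→29,i→57,2→57 58:m→58,u→42,i→58,2→62 59:m→60,u→29,i→63,2→59 60:m→51,u→29,i→64,2→60 61:m→39,u→29,i→61,2→60 62:m→42,u→42,i→62,2→62 63:m→64,u→29,i→63,2→29 64:m→58,u→29,i→64,2→29 (ε-aug+det+¬).
'mm2i2m': N↓-sim [79, 64, 44, 24, 14, 4, 2] end={s72,s88} ∉↓L; 6/6 deletions ∈↓L.
'u2i2um': |S_i|=[79, 74, 61, 43, 26, 3, 2] end={s72,s88} rej; 6/6 deletions ∈↓L.
'2uummu': |S_i|=[79, 73, 62, 43, 24, 9, 2] end={s72,s88} rej; 6/6 deletions ∈↓L.
3 obstructions.
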